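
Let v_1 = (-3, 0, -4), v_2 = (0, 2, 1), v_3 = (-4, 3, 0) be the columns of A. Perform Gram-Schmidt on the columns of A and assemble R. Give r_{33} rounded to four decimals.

q_1 = v_1/‖v_1‖ = (-3, 0, -4)/5.0000 = (-0.6000, 0.0000, -0.8000).
r_{12} = q_1·v_2 = -0.8000.
u_2 = v_2 + 0.8000·q_1 = (-0.4800, 2.0000, 0.3600).
‖u_2‖ = 2.0881, so q_2 = (-0.2299, 0.9578, 0.1724).
r_{13} = q_1·v_3 = 2.4000; r_{23} = q_2·v_3 = 3.7930.
u_3 = v_3 − 2.4000·q_1 − 3.7930·q_2 = (-1.6881, -0.6330, 1.2661).
r_{33} = ‖u_3‖ = 2.2030.

r_{33} = 2.2030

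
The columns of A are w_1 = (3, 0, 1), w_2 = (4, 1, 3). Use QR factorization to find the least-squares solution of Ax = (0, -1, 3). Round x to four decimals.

w_1 = (3, 0, 1); ‖w_1‖ = 3.1623, so e_1 = (0.9487, 0.0000, 0.3162).
e_1·w_2 = 0.9487·4 + 0.0000·1 + 0.3162·3 = 4.7434.
u_2 = w_2 − 4.7434·e_1 = (-0.5000, 1.0000, 1.5000).
‖u_2‖ = 1.8708, so e_2 = (-0.2673, 0.5345, 0.8018).
Qᵀb = (0.9487, 1.8708).
Back-substitute: x_2 = 1.8708/1.8708 = 1.0000.
x_1 = (0.9487 − 4.7434·1.0000)/3.1623 = -1.2000.

x = (-1.2000, 1.0000)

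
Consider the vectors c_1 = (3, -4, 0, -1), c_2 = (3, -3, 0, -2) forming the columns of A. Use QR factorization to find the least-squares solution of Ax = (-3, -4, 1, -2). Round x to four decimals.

e_1 = c_1/‖c_1‖ = (3, -4, 0, -1)/5.0990 = (0.5883, -0.7845, 0.0000, -0.1961).
r_{12} = e_1·c_2 = 4.5107.
u_2 = c_2 − 4.5107·e_1 = (0.3462, 0.5385, 0.0000, -1.1154).
‖u_2‖ = 1.2860, so e_2 = (0.2692, 0.4187, 0.0000, -0.8673).
Qᵀb = (1.7650, -0.7477).
Back-substitute: x_2 = -0.7477/1.2860 = -0.5814.
x_1 = (1.7650 − 4.5107·(-0.5814))/5.0990 = 0.8605.

x = (0.8605, -0.5814)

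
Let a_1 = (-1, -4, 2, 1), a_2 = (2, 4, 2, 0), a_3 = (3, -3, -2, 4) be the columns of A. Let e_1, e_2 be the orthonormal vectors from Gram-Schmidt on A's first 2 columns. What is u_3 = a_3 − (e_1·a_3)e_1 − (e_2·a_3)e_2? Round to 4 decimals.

u_3 = (3.7952, -0.9518, -1.8916, 3.7711)

a_1 = (-1, -4, 2, 1); ‖a_1‖ = 4.6904, so e_1 = (-0.2132, -0.8528, 0.4264, 0.2132).
e_1·a_2 = (-0.2132)·2 + (-0.8528)·4 + 0.4264·2 + 0.2132·0 = -2.9848.
u_2 = a_2 + 2.9848·e_1 = (1.3636, 1.4545, 3.2727, 0.6364).
‖u_2‖ = 3.8847, so e_2 = (0.3510, 0.3744, 0.8425, 0.1638).
e_1·a_3 = (-0.2132)·3 + (-0.8528)·(-3) + 0.4264·(-2) + 0.2132·4 = 1.9188; e_2·a_3 = 0.3510·3 + 0.3744·(-3) + 0.8425·(-2) + 0.1638·4 = -1.0999.
u_3 = a_3 − 1.9188·e_1 + 1.0999·e_2 = (3.7952, -0.9518, -1.8916, 3.7711).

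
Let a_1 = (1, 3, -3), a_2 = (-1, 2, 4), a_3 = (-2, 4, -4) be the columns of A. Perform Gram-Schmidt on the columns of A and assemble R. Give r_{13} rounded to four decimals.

a_1 = (1, 3, -3); ‖a_1‖ = 4.3589, so e_1 = (0.2294, 0.6882, -0.6882).
r_{13} = e_1·a_3 = 5.0471.

r_{13} = 5.0471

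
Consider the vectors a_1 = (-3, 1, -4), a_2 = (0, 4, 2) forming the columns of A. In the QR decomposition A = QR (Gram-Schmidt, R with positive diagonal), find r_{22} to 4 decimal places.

r_{22} = 4.4028

a_1 = (-3, 1, -4); ‖a_1‖ = 5.0990, so q_1 = (-0.5883, 0.1961, -0.7845).
q_1·a_2 = (-0.5883)·0 + 0.1961·4 + (-0.7845)·2 = -0.7845.
u_2 = a_2 + 0.7845·q_1 = (-0.4615, 4.1538, 1.3846).
r_{22} = ‖u_2‖ = 4.4028.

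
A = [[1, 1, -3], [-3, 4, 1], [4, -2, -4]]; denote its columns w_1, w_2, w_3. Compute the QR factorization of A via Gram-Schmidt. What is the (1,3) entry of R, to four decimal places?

r_{13} = -4.3146

q_1 = w_1/‖w_1‖ = (1, -3, 4)/5.0990 = (0.1961, -0.5883, 0.7845).
r_{13} = q_1·w_3 = -4.3146.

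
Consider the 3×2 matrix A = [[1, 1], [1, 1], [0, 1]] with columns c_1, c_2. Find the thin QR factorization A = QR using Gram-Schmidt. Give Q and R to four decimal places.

q_1 = c_1/‖c_1‖ = (1, 1, 0)/1.4142 = (0.7071, 0.7071, 0.0000).
r_{12} = q_1·c_2 = 1.4142.
u_2 = c_2 − 1.4142·q_1 = (0.0000, 0.0000, 1.0000).
‖u_2‖ = 1.0000, so q_2 = (0.0000, 0.0000, 1.0000).

Q = [[0.7071, 0.0000], [0.7071, 0.0000], [0.0000, 1.0000]], R = [[1.4142, 1.4142], [0.0000, 1.0000]]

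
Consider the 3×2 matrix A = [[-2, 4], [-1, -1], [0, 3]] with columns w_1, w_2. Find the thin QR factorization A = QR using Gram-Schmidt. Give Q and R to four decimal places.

w_1 = (-2, -1, 0); ‖w_1‖ = 2.2361, so q_1 = (-0.8944, -0.4472, 0.0000).
q_1·w_2 = (-0.8944)·4 + (-0.4472)·(-1) + 0.0000·3 = -3.1305.
u_2 = w_2 + 3.1305·q_1 = (1.2000, -2.4000, 3.0000).
‖u_2‖ = 4.0249, so q_2 = (0.2981, -0.5963, 0.7454).

Q = [[-0.8944, 0.2981], [-0.4472, -0.5963], [0.0000, 0.7454]], R = [[2.2361, -3.1305], [0.0000, 4.0249]]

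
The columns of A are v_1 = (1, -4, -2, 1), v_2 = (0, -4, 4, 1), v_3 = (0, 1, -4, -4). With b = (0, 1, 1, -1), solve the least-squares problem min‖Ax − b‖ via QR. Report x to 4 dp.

x = (-0.4075, 0.2184, 0.1891)

v_1 = (1, -4, -2, 1); ‖v_1‖ = 4.6904, so q_1 = (0.2132, -0.8528, -0.4264, 0.2132).
q_1·v_2 = 0.2132·0 + (-0.8528)·(-4) + (-0.4264)·4 + 0.2132·1 = 1.9188.
u_2 = v_2 − 1.9188·q_1 = (-0.4091, -2.3636, 4.8182, 0.5909).
‖u_2‖ = 5.4146, so q_2 = (-0.0756, -0.4365, 0.8898, 0.1091).
q_1·v_3 = 0.2132·0 + (-0.8528)·1 + (-0.4264)·(-4) + 0.2132·(-4) = 0.0000; q_2·v_3 = (-0.0756)·0 + (-0.4365)·1 + 0.8898·(-4) + 0.1091·(-4) = -4.4324.
u_3 = v_3 + 0.0000·q_1 + 4.4324·q_2 = (-0.3349, -0.9349, -0.0558, -3.5163).
‖u_3‖ = 3.6542, so q_3 = (-0.0916, -0.2558, -0.0153, -0.9622).
Qᵀb = (-1.4924, 0.3442, 0.6911).
Back-substitute: x_3 = 0.6911/3.6542 = 0.1891.
x_2 = (0.3442 + 4.4324·0.1891)/5.4146 = 0.2184.
x_1 = (-1.4924 − 1.9188·0.2184 + 0.0000·0.1891)/4.6904 = -0.4075.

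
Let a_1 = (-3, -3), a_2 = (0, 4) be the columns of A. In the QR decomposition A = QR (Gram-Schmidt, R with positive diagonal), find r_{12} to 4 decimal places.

r_{12} = -2.8284

a_1 = (-3, -3); ‖a_1‖ = 4.2426, so q_1 = (-0.7071, -0.7071).
r_{12} = q_1·a_2 = -2.8284.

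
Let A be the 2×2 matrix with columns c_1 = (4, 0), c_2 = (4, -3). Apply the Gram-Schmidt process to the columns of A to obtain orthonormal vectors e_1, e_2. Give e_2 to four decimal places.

e_1 = c_1/‖c_1‖ = (4, 0)/4.0000 = (1.0000, 0.0000).
r_{12} = e_1·c_2 = 4.0000.
u_2 = c_2 − 4.0000·e_1 = (0.0000, -3.0000).
‖u_2‖ = 3.0000, so e_2 = (0.0000, -1.0000).

e_2 = (0.0000, -1.0000)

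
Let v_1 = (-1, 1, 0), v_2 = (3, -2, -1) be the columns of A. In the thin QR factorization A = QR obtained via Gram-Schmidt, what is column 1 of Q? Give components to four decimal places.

q_1 = v_1/‖v_1‖ = (-1, 1, 0)/1.4142 = (-0.7071, 0.7071, 0.0000).

q_1 = (-0.7071, 0.7071, 0.0000)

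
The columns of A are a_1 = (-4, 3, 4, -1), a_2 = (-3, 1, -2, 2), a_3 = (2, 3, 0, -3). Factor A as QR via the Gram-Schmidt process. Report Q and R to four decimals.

a_1 = (-4, 3, 4, -1); ‖a_1‖ = 6.4807, so q_1 = (-0.6172, 0.4629, 0.6172, -0.1543).
q_1·a_2 = (-0.6172)·(-3) + 0.4629·1 + 0.6172·(-2) + (-0.1543)·2 = 0.7715.
u_2 = a_2 − 0.7715·q_1 = (-2.5238, 0.6429, -2.4762, 2.1190).
‖u_2‖ = 4.1719, so q_2 = (-0.6050, 0.1541, -0.5935, 0.5079).
q_1·a_3 = (-0.6172)·2 + 0.4629·3 + 0.6172·0 + (-0.1543)·(-3) = 0.6172; q_2·a_3 = (-0.6050)·2 + 0.1541·3 + (-0.5935)·0 + 0.5079·(-3) = -2.2714.
u_3 = a_3 − 0.6172·q_1 + 2.2714·q_2 = (1.0068, 3.0643, -1.7291, -1.7510).
‖u_3‖ = 4.0570, so q_3 = (0.2482, 0.7553, -0.4262, -0.4316).

Q = [[-0.6172, -0.6050, 0.2482], [0.4629, 0.1541, 0.7553], [0.6172, -0.5935, -0.4262], [-0.1543, 0.5079, -0.4316]], R = [[6.4807, 0.7715, 0.6172], [0.0000, 4.1719, -2.2714], [0.0000, 0.0000, 4.0570]]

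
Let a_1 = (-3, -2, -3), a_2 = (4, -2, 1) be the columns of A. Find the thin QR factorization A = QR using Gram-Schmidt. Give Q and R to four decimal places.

a_1 = (-3, -2, -3); ‖a_1‖ = 4.6904, so e_1 = (-0.6396, -0.4264, -0.6396).
e_1·a_2 = (-0.6396)·4 + (-0.4264)·(-2) + (-0.6396)·1 = -2.3452.
u_2 = a_2 + 2.3452·e_1 = (2.5000, -3.0000, -0.5000).
‖u_2‖ = 3.9370, so e_2 = (0.6350, -0.7620, -0.1270).

Q = [[-0.6396, 0.6350], [-0.4264, -0.7620], [-0.6396, -0.1270]], R = [[4.6904, -2.3452], [0.0000, 3.9370]]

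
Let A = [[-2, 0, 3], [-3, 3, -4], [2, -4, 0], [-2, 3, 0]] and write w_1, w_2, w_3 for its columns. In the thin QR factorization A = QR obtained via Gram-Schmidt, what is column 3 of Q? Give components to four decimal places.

e_3 = (0.4975, -0.7432, -0.3777, 0.2397)

w_1 = (-2, -3, 2, -2); ‖w_1‖ = 4.5826, so e_1 = (-0.4364, -0.6547, 0.4364, -0.4364).
e_1·w_2 = (-0.4364)·0 + (-0.6547)·3 + 0.4364·(-4) + (-0.4364)·3 = -5.0190.
u_2 = w_2 + 5.0190·e_1 = (-2.1905, -0.2857, -1.8095, 0.8095).
‖u_2‖ = 2.9681, so e_2 = (-0.7380, -0.0963, -0.6097, 0.2727).
e_1·w_3 = (-0.4364)·3 + (-0.6547)·(-4) + 0.4364·0 + (-0.4364)·0 = 1.3093; e_2·w_3 = (-0.7380)·3 + (-0.0963)·(-4) + (-0.6097)·0 + 0.2727·0 = -1.8290.
u_3 = w_3 − 1.3093·e_1 + 1.8290·e_2 = (2.2216, -3.3189, -1.6865, 1.0703).
‖u_3‖ = 4.4655, so e_3 = (0.4975, -0.7432, -0.3777, 0.2397).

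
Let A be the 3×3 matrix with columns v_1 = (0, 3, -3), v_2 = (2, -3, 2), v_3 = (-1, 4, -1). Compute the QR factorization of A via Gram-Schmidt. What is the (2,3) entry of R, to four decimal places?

q_1 = v_1/‖v_1‖ = (0, 3, -3)/4.2426 = (0.0000, 0.7071, -0.7071).
r_{12} = q_1·v_2 = -3.5355.
u_2 = v_2 + 3.5355·q_1 = (2.0000, -0.5000, -0.5000).
‖u_2‖ = 2.1213, so q_2 = (0.9428, -0.2357, -0.2357).
r_{23} = q_2·v_3 = -1.6499.

r_{23} = -1.6499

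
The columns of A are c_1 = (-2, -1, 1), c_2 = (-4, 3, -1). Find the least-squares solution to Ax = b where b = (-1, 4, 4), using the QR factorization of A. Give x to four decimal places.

x = (0.0286, 0.4571)

q_1 = c_1/‖c_1‖ = (-2, -1, 1)/2.4495 = (-0.8165, -0.4082, 0.4082).
r_{12} = q_1·c_2 = 1.6330.
u_2 = c_2 − 1.6330·q_1 = (-2.6667, 3.6667, -1.6667).
‖u_2‖ = 4.8305, so q_2 = (-0.5521, 0.7591, -0.3450).
Qᵀb = (0.8165, 2.2082).
Back-substitute: x_2 = 2.2082/4.8305 = 0.4571.
x_1 = (0.8165 − 1.6330·0.4571)/2.4495 = 0.0286.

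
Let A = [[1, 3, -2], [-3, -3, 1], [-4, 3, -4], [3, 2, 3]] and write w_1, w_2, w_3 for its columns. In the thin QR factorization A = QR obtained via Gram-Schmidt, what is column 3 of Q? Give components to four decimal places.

w_1 = (1, -3, -4, 3); ‖w_1‖ = 5.9161, so q_1 = (0.1690, -0.5071, -0.6761, 0.5071).
q_1·w_2 = 0.1690·3 + (-0.5071)·(-3) + (-0.6761)·3 + 0.5071·2 = 1.0142.
u_2 = w_2 − 1.0142·q_1 = (2.8286, -2.4857, 3.6857, 1.4857).
‖u_2‖ = 5.4746, so q_2 = (0.5167, -0.4540, 0.6732, 0.2714).
q_1·w_3 = 0.1690·(-2) + (-0.5071)·1 + (-0.6761)·(-4) + 0.5071·3 = 3.3806; q_2·w_3 = 0.5167·(-2) + (-0.4540)·1 + 0.6732·(-4) + 0.2714·3 = -3.3662.
u_3 = w_3 − 3.3806·q_1 + 3.3662·q_2 = (-0.8322, 1.1859, 0.5520, 2.1992).
‖u_3‖ = 2.6908, so q_3 = (-0.3093, 0.4407, 0.2051, 0.8173).

q_3 = (-0.3093, 0.4407, 0.2051, 0.8173)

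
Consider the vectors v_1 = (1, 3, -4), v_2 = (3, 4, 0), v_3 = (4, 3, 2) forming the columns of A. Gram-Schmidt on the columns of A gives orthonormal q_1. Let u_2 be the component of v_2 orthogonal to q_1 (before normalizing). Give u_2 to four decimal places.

q_1 = v_1/‖v_1‖ = (1, 3, -4)/5.0990 = (0.1961, 0.5883, -0.7845).
r_{12} = q_1·v_2 = 2.9417.
u_2 = v_2 − 2.9417·q_1 = (2.4231, 2.2692, 2.3077).

u_2 = (2.4231, 2.2692, 2.3077)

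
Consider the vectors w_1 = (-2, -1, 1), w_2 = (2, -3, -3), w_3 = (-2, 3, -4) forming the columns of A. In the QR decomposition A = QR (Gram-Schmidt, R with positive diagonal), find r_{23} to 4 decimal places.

r_{23} = -0.6823

w_1 = (-2, -1, 1); ‖w_1‖ = 2.4495, so e_1 = (-0.8165, -0.4082, 0.4082).
e_1·w_2 = (-0.8165)·2 + (-0.4082)·(-3) + 0.4082·(-3) = -1.6330.
u_2 = w_2 + 1.6330·e_1 = (0.6667, -3.6667, -2.3333).
‖u_2‖ = 4.3970, so e_2 = (0.1516, -0.8339, -0.5307).
r_{23} = e_2·w_3 = -0.6823.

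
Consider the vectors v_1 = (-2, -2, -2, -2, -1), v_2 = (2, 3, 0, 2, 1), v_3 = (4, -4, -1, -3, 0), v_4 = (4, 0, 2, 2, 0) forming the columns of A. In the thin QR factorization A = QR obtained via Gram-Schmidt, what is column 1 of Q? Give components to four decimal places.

v_1 = (-2, -2, -2, -2, -1); ‖v_1‖ = 4.1231, so q_1 = (-0.4851, -0.4851, -0.4851, -0.4851, -0.2425).

q_1 = (-0.4851, -0.4851, -0.4851, -0.4851, -0.2425)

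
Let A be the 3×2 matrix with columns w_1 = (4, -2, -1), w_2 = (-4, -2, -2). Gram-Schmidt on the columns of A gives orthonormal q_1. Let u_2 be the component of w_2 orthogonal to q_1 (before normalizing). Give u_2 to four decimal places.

w_1 = (4, -2, -1); ‖w_1‖ = 4.5826, so q_1 = (0.8729, -0.4364, -0.2182).
q_1·w_2 = 0.8729·(-4) + (-0.4364)·(-2) + (-0.2182)·(-2) = -2.1822.
u_2 = w_2 + 2.1822·q_1 = (-2.0952, -2.9524, -2.4762).

u_2 = (-2.0952, -2.9524, -2.4762)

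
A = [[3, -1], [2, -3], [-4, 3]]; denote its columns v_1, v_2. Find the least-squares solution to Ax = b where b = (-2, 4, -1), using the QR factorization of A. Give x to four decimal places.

q_1 = v_1/‖v_1‖ = (3, 2, -4)/5.3852 = (0.5571, 0.3714, -0.7428).
r_{12} = q_1·v_2 = -3.8996.
u_2 = v_2 + 3.8996·q_1 = (1.1724, -1.5517, 0.1034).
‖u_2‖ = 1.9476, so q_2 = (0.6020, -0.7967, 0.0531).
Qᵀb = (1.1142, -4.4440).
Back-substitute: x_2 = -4.4440/1.9476 = -2.2818.
x_1 = (1.1142 + 3.8996·(-2.2818))/5.3852 = -1.4455.

x = (-1.4455, -2.2818)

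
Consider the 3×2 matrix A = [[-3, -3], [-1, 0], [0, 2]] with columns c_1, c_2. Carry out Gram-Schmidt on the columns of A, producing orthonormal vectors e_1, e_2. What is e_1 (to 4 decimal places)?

e_1 = (-0.9487, -0.3162, 0.0000)

c_1 = (-3, -1, 0); ‖c_1‖ = 3.1623, so e_1 = (-0.9487, -0.3162, 0.0000).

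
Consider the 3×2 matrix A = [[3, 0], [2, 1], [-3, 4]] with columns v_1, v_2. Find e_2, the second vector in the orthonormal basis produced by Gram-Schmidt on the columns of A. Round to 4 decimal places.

e_1 = v_1/‖v_1‖ = (3, 2, -3)/4.6904 = (0.6396, 0.4264, -0.6396).
r_{12} = e_1·v_2 = -2.1320.
u_2 = v_2 + 2.1320·e_1 = (1.3636, 1.9091, 2.6364).
‖u_2‖ = 3.5291, so e_2 = (0.3864, 0.5410, 0.7470).

e_2 = (0.3864, 0.5410, 0.7470)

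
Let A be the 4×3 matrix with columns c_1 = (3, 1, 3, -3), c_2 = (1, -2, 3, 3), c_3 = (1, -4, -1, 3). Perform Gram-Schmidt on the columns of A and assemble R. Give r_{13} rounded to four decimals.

e_1 = c_1/‖c_1‖ = (3, 1, 3, -3)/5.2915 = (0.5669, 0.1890, 0.5669, -0.5669).
r_{13} = e_1·c_3 = -2.4568.

r_{13} = -2.4568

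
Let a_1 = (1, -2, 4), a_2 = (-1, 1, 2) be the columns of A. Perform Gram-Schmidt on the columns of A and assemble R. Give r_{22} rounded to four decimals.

e_1 = a_1/‖a_1‖ = (1, -2, 4)/4.5826 = (0.2182, -0.4364, 0.8729).
r_{12} = e_1·a_2 = 1.0911.
u_2 = a_2 − 1.0911·e_1 = (-1.2381, 1.4762, 1.0476).
r_{22} = ‖u_2‖ = 2.1931.

r_{22} = 2.1931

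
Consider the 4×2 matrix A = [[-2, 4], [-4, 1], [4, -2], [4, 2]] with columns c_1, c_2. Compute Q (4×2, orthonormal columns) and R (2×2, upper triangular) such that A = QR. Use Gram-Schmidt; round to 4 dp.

q_1 = c_1/‖c_1‖ = (-2, -4, 4, 4)/7.2111 = (-0.2774, -0.5547, 0.5547, 0.5547).
r_{12} = q_1·c_2 = -1.6641.
u_2 = c_2 + 1.6641·q_1 = (3.5385, 0.0769, -1.0769, 2.9231).
‖u_2‖ = 4.7150, so q_2 = (0.7505, 0.0163, -0.2284, 0.6200).

Q = [[-0.2774, 0.7505], [-0.5547, 0.0163], [0.5547, -0.2284], [0.5547, 0.6200]], R = [[7.2111, -1.6641], [0.0000, 4.7150]]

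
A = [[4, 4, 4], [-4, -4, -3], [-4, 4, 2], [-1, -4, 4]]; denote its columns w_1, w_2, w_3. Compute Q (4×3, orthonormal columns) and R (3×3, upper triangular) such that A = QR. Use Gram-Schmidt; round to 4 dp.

Q = [[0.5714, 0.3168, 0.3512], [-0.5714, -0.3168, -0.1858], [-0.5714, 0.7538, 0.3222], [-0.1429, -0.4807, 0.8592]], R = [[7.0000, 2.8571, 2.2857], [0.0000, 7.4724, 1.8026], [0.0000, 0.0000, 6.0437]]

w_1 = (4, -4, -4, -1); ‖w_1‖ = 7.0000, so q_1 = (0.5714, -0.5714, -0.5714, -0.1429).
q_1·w_2 = 0.5714·4 + (-0.5714)·(-4) + (-0.5714)·4 + (-0.1429)·(-4) = 2.8571.
u_2 = w_2 − 2.8571·q_1 = (2.3673, -2.3673, 5.6327, -3.5918).
‖u_2‖ = 7.4724, so q_2 = (0.3168, -0.3168, 0.7538, -0.4807).
q_1·w_3 = 0.5714·4 + (-0.5714)·(-3) + (-0.5714)·2 + (-0.1429)·4 = 2.2857; q_2·w_3 = 0.3168·4 + (-0.3168)·(-3) + 0.7538·2 + (-0.4807)·4 = 1.8026.
u_3 = w_3 − 2.2857·q_1 − 1.8026·q_2 = (2.1228, -1.1228, 1.9474, 5.1930).
‖u_3‖ = 6.0437, so q_3 = (0.3512, -0.1858, 0.3222, 0.8592).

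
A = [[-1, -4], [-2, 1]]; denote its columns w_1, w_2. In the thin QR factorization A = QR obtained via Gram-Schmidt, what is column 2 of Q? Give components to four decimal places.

w_1 = (-1, -2); ‖w_1‖ = 2.2361, so q_1 = (-0.4472, -0.8944).
q_1·w_2 = (-0.4472)·(-4) + (-0.8944)·1 = 0.8944.
u_2 = w_2 − 0.8944·q_1 = (-3.6000, 1.8000).
‖u_2‖ = 4.0249, so q_2 = (-0.8944, 0.4472).

q_2 = (-0.8944, 0.4472)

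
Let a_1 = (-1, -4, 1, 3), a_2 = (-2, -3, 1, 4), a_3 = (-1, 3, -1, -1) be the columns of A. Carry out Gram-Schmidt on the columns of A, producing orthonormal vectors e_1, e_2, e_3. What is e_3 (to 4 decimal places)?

e_3 = (-0.6804, -0.2722, -0.5443, -0.4082)

a_1 = (-1, -4, 1, 3); ‖a_1‖ = 5.1962, so e_1 = (-0.1925, -0.7698, 0.1925, 0.5774).
e_1·a_2 = (-0.1925)·(-2) + (-0.7698)·(-3) + 0.1925·1 + 0.5774·4 = 5.1962.
u_2 = a_2 − 5.1962·e_1 = (-1.0000, 1.0000, 0.0000, 1.0000).
‖u_2‖ = 1.7321, so e_2 = (-0.5774, 0.5774, 0.0000, 0.5774).
e_1·a_3 = (-0.1925)·(-1) + (-0.7698)·3 + 0.1925·(-1) + 0.5774·(-1) = -2.8868; e_2·a_3 = (-0.5774)·(-1) + 0.5774·3 + 0.0000·(-1) + 0.5774·(-1) = 1.7321.
u_3 = a_3 + 2.8868·e_1 − 1.7321·e_2 = (-0.5556, -0.2222, -0.4444, -0.3333).
‖u_3‖ = 0.8165, so e_3 = (-0.6804, -0.2722, -0.5443, -0.4082).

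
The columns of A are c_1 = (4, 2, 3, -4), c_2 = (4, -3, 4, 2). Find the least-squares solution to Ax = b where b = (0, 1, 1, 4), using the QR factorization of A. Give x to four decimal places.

x = (-0.3395, 0.3056)

c_1 = (4, 2, 3, -4); ‖c_1‖ = 6.7082, so e_1 = (0.5963, 0.2981, 0.4472, -0.5963).
e_1·c_2 = 0.5963·4 + 0.2981·(-3) + 0.4472·4 + (-0.5963)·2 = 2.0870.
u_2 = c_2 − 2.0870·e_1 = (2.7556, -3.6222, 3.0667, 3.2444).
‖u_2‖ = 6.3753, so e_2 = (0.4322, -0.5682, 0.4810, 0.5089).
Qᵀb = (-1.6398, 1.9485).
Back-substitute: x_2 = 1.9485/6.3753 = 0.3056.
x_1 = (-1.6398 − 2.0870·0.3056)/6.7082 = -0.3395.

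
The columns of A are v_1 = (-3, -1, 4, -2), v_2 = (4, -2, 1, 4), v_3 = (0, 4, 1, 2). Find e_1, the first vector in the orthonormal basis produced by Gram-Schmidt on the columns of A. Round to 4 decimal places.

e_1 = v_1/‖v_1‖ = (-3, -1, 4, -2)/5.4772 = (-0.5477, -0.1826, 0.7303, -0.3651).

e_1 = (-0.5477, -0.1826, 0.7303, -0.3651)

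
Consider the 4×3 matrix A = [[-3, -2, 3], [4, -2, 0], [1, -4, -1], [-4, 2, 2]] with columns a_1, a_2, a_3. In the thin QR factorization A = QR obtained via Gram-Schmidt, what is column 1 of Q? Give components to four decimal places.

q_1 = (-0.4629, 0.6172, 0.1543, -0.6172)

q_1 = a_1/‖a_1‖ = (-3, 4, 1, -4)/6.4807 = (-0.4629, 0.6172, 0.1543, -0.6172).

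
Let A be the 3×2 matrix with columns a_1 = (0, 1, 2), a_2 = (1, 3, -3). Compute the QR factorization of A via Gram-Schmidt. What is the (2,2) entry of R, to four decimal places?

r_{22} = 4.1473

e_1 = a_1/‖a_1‖ = (0, 1, 2)/2.2361 = (0.0000, 0.4472, 0.8944).
r_{12} = e_1·a_2 = -1.3416.
u_2 = a_2 + 1.3416·e_1 = (1.0000, 3.6000, -1.8000).
r_{22} = ‖u_2‖ = 4.1473.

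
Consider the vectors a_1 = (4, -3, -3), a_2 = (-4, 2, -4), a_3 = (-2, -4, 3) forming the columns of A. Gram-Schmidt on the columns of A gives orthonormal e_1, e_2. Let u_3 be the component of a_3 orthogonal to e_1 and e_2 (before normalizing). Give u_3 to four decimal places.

a_1 = (4, -3, -3); ‖a_1‖ = 5.8310, so e_1 = (0.6860, -0.5145, -0.5145).
e_1·a_2 = 0.6860·(-4) + (-0.5145)·2 + (-0.5145)·(-4) = -1.7150.
u_2 = a_2 + 1.7150·e_1 = (-2.8235, 1.1176, -4.8824).
‖u_2‖ = 5.7497, so e_2 = (-0.4911, 0.1944, -0.8492).
e_1·a_3 = 0.6860·(-2) + (-0.5145)·(-4) + (-0.5145)·3 = -0.8575; e_2·a_3 = (-0.4911)·(-2) + 0.1944·(-4) + (-0.8492)·3 = -2.3428.
u_3 = a_3 + 0.8575·e_1 + 2.3428·e_2 = (-2.5623, -3.9858, 0.5694).

u_3 = (-2.5623, -3.9858, 0.5694)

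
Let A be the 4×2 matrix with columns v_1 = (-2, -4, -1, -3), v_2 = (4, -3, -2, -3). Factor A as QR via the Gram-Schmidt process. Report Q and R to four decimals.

v_1 = (-2, -4, -1, -3); ‖v_1‖ = 5.4772, so e_1 = (-0.3651, -0.7303, -0.1826, -0.5477).
e_1·v_2 = (-0.3651)·4 + (-0.7303)·(-3) + (-0.1826)·(-2) + (-0.5477)·(-3) = 2.7386.
u_2 = v_2 − 2.7386·e_1 = (5.0000, -1.0000, -1.5000, -1.5000).
‖u_2‖ = 5.5227, so e_2 = (0.9054, -0.1811, -0.2716, -0.2716).

Q = [[-0.3651, 0.9054], [-0.7303, -0.1811], [-0.1826, -0.2716], [-0.5477, -0.2716]], R = [[5.4772, 2.7386], [0.0000, 5.5227]]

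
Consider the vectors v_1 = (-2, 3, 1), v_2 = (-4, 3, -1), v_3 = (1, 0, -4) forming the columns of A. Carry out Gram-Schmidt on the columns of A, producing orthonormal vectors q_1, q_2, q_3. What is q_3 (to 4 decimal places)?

q_3 = (0.5774, 0.5774, -0.5774)

v_1 = (-2, 3, 1); ‖v_1‖ = 3.7417, so q_1 = (-0.5345, 0.8018, 0.2673).
q_1·v_2 = (-0.5345)·(-4) + 0.8018·3 + 0.2673·(-1) = 4.2762.
u_2 = v_2 − 4.2762·q_1 = (-1.7143, -0.4286, -2.1429).
‖u_2‖ = 2.7775, so q_2 = (-0.6172, -0.1543, -0.7715).
q_1·v_3 = (-0.5345)·1 + 0.8018·0 + 0.2673·(-4) = -1.6036; q_2·v_3 = (-0.6172)·1 + (-0.1543)·0 + (-0.7715)·(-4) = 2.4689.
u_3 = v_3 + 1.6036·q_1 − 2.4689·q_2 = (1.6667, 1.6667, -1.6667).
‖u_3‖ = 2.8868, so q_3 = (0.5774, 0.5774, -0.5774).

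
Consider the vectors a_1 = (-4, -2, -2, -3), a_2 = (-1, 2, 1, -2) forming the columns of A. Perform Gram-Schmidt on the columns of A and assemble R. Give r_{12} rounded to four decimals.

r_{12} = 0.6963

a_1 = (-4, -2, -2, -3); ‖a_1‖ = 5.7446, so q_1 = (-0.6963, -0.3482, -0.3482, -0.5222).
r_{12} = q_1·a_2 = 0.6963.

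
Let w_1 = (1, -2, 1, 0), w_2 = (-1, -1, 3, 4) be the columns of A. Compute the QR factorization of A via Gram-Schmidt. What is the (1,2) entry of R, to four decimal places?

r_{12} = 1.6330

q_1 = w_1/‖w_1‖ = (1, -2, 1, 0)/2.4495 = (0.4082, -0.8165, 0.4082, 0.0000).
r_{12} = q_1·w_2 = 1.6330.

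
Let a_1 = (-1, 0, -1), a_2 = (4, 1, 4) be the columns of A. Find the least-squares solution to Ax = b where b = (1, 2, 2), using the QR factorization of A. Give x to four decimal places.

x = (6.5000, 2.0000)

a_1 = (-1, 0, -1); ‖a_1‖ = 1.4142, so q_1 = (-0.7071, 0.0000, -0.7071).
q_1·a_2 = (-0.7071)·4 + 0.0000·1 + (-0.7071)·4 = -5.6569.
u_2 = a_2 + 5.6569·q_1 = (0.0000, 1.0000, 0.0000).
‖u_2‖ = 1.0000, so q_2 = (0.0000, 1.0000, 0.0000).
Qᵀb = (-2.1213, 2.0000).
Back-substitute: x_2 = 2.0000/1.0000 = 2.0000.
x_1 = (-2.1213 + 5.6569·2.0000)/1.4142 = 6.5000.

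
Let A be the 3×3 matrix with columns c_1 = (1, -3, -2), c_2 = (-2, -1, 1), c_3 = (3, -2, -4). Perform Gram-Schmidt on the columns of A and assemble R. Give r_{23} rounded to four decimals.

q_1 = c_1/‖c_1‖ = (1, -3, -2)/3.7417 = (0.2673, -0.8018, -0.5345).
r_{12} = q_1·c_2 = -0.2673.
u_2 = c_2 + 0.2673·q_1 = (-1.9286, -1.2143, 0.8571).
‖u_2‖ = 2.4349, so q_2 = (-0.7921, -0.4987, 0.3520).
r_{23} = q_2·c_3 = -2.7869.

r_{23} = -2.7869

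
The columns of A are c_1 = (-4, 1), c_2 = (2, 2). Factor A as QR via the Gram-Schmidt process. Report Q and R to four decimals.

Q = [[-0.9701, 0.2425], [0.2425, 0.9701]], R = [[4.1231, -1.4552], [0.0000, 2.4254]]

c_1 = (-4, 1); ‖c_1‖ = 4.1231, so q_1 = (-0.9701, 0.2425).
q_1·c_2 = (-0.9701)·2 + 0.2425·2 = -1.4552.
u_2 = c_2 + 1.4552·q_1 = (0.5882, 2.3529).
‖u_2‖ = 2.4254, so q_2 = (0.2425, 0.9701).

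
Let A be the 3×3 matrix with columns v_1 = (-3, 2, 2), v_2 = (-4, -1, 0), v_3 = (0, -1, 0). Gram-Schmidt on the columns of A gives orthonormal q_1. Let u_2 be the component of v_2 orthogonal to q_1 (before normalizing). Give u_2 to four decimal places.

u_2 = (-2.2353, -2.1765, -1.1765)

q_1 = v_1/‖v_1‖ = (-3, 2, 2)/4.1231 = (-0.7276, 0.4851, 0.4851).
r_{12} = q_1·v_2 = 2.4254.
u_2 = v_2 − 2.4254·q_1 = (-2.2353, -2.1765, -1.1765).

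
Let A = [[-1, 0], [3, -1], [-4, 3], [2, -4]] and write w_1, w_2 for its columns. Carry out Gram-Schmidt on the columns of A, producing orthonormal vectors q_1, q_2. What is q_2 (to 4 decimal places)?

q_2 = (-0.2651, 0.4494, -0.0230, -0.8528)

w_1 = (-1, 3, -4, 2); ‖w_1‖ = 5.4772, so q_1 = (-0.1826, 0.5477, -0.7303, 0.3651).
q_1·w_2 = (-0.1826)·0 + 0.5477·(-1) + (-0.7303)·3 + 0.3651·(-4) = -4.1992.
u_2 = w_2 + 4.1992·q_1 = (-0.7667, 1.3000, -0.0667, -2.4667).
‖u_2‖ = 2.8925, so q_2 = (-0.2651, 0.4494, -0.0230, -0.8528).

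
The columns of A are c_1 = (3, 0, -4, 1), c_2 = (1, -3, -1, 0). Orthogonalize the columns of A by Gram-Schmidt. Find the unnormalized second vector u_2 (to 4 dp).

c_1 = (3, 0, -4, 1); ‖c_1‖ = 5.0990, so e_1 = (0.5883, 0.0000, -0.7845, 0.1961).
e_1·c_2 = 0.5883·1 + 0.0000·(-3) + (-0.7845)·(-1) + 0.1961·0 = 1.3728.
u_2 = c_2 − 1.3728·e_1 = (0.1923, -3.0000, 0.0769, -0.2692).

u_2 = (0.1923, -3.0000, 0.0769, -0.2692)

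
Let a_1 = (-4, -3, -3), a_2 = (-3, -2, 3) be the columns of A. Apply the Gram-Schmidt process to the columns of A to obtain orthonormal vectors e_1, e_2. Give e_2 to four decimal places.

a_1 = (-4, -3, -3); ‖a_1‖ = 5.8310, so e_1 = (-0.6860, -0.5145, -0.5145).
e_1·a_2 = (-0.6860)·(-3) + (-0.5145)·(-2) + (-0.5145)·3 = 1.5435.
u_2 = a_2 − 1.5435·e_1 = (-1.9412, -1.2059, 3.7941).
‖u_2‖ = 4.4292, so e_2 = (-0.4383, -0.2723, 0.8566).

e_2 = (-0.4383, -0.2723, 0.8566)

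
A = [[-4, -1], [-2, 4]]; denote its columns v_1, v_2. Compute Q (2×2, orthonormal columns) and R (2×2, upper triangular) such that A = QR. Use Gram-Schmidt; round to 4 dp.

Q = [[-0.8944, -0.4472], [-0.4472, 0.8944]], R = [[4.4721, -0.8944], [0.0000, 4.0249]]

q_1 = v_1/‖v_1‖ = (-4, -2)/4.4721 = (-0.8944, -0.4472).
r_{12} = q_1·v_2 = -0.8944.
u_2 = v_2 + 0.8944·q_1 = (-1.8000, 3.6000).
‖u_2‖ = 4.0249, so q_2 = (-0.4472, 0.8944).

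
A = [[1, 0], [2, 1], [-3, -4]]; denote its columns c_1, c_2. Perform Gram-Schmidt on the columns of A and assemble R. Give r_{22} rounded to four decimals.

r_{22} = 1.7321

c_1 = (1, 2, -3); ‖c_1‖ = 3.7417, so q_1 = (0.2673, 0.5345, -0.8018).
q_1·c_2 = 0.2673·0 + 0.5345·1 + (-0.8018)·(-4) = 3.7417.
u_2 = c_2 − 3.7417·q_1 = (-1.0000, -1.0000, -1.0000).
r_{22} = ‖u_2‖ = 1.7321.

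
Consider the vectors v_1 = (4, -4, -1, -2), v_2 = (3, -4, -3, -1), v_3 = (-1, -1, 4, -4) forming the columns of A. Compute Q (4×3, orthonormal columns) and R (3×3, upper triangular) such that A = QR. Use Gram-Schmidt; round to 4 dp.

Q = [[0.6576, -0.2405, -0.6828], [-0.6576, -0.1833, -0.3777], [-0.1644, -0.8934, 0.0291], [-0.3288, 0.3322, -0.6247]], R = [[6.0828, 5.4252, 0.6576], [0.0000, 2.3596, -4.4786], [0.0000, 0.0000, 3.6756]]

v_1 = (4, -4, -1, -2); ‖v_1‖ = 6.0828, so e_1 = (0.6576, -0.6576, -0.1644, -0.3288).
e_1·v_2 = 0.6576·3 + (-0.6576)·(-4) + (-0.1644)·(-3) + (-0.3288)·(-1) = 5.4252.
u_2 = v_2 − 5.4252·e_1 = (-0.5676, -0.4324, -2.1081, 0.7838).
‖u_2‖ = 2.3596, so e_2 = (-0.2405, -0.1833, -0.8934, 0.3322).
e_1·v_3 = 0.6576·(-1) + (-0.6576)·(-1) + (-0.1644)·4 + (-0.3288)·(-4) = 0.6576; e_2·v_3 = (-0.2405)·(-1) + (-0.1833)·(-1) + (-0.8934)·4 + 0.3322·(-4) = -4.4786.
u_3 = v_3 − 0.6576·e_1 + 4.4786·e_2 = (-2.5097, -1.3883, 0.1068, -2.2961).
‖u_3‖ = 3.6756, so e_3 = (-0.6828, -0.3777, 0.0291, -0.6247).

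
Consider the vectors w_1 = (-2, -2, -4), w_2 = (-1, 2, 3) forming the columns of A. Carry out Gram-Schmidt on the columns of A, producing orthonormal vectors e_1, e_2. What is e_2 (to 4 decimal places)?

e_2 = (-0.8971, 0.3450, 0.2760)

w_1 = (-2, -2, -4); ‖w_1‖ = 4.8990, so e_1 = (-0.4082, -0.4082, -0.8165).
e_1·w_2 = (-0.4082)·(-1) + (-0.4082)·2 + (-0.8165)·3 = -2.8577.
u_2 = w_2 + 2.8577·e_1 = (-2.1667, 0.8333, 0.6667).
‖u_2‖ = 2.4152, so e_2 = (-0.8971, 0.3450, 0.2760).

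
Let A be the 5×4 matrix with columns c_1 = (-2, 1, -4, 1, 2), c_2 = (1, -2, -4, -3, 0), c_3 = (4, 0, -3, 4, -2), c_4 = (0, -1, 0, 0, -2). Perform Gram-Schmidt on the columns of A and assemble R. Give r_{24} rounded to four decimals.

r_{24} = 0.7195

e_1 = c_1/‖c_1‖ = (-2, 1, -4, 1, 2)/5.0990 = (-0.3922, 0.1961, -0.7845, 0.1961, 0.3922).
r_{12} = e_1·c_2 = 1.7650.
u_2 = c_2 − 1.7650·e_1 = (1.6923, -2.3462, -2.6154, -3.3462, -0.6923).
‖u_2‖ = 5.1850, so e_2 = (0.3264, -0.4525, -0.5044, -0.6453, -0.1335).
r_{24} = e_2·c_4 = 0.7195.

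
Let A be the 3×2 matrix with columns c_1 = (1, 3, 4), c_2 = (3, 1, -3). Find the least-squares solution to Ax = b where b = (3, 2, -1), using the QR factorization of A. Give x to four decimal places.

c_1 = (1, 3, 4); ‖c_1‖ = 5.0990, so q_1 = (0.1961, 0.5883, 0.7845).
q_1·c_2 = 0.1961·3 + 0.5883·1 + 0.7845·(-3) = -1.1767.
u_2 = c_2 + 1.1767·q_1 = (3.2308, 1.6923, -2.0769).
‖u_2‖ = 4.1971, so q_2 = (0.7698, 0.4032, -0.4949).
Qᵀb = (0.9806, 3.6106).
Back-substitute: x_2 = 3.6106/4.1971 = 0.8603.
x_1 = (0.9806 + 1.1767·0.8603)/5.0990 = 0.3908.

x = (0.3908, 0.8603)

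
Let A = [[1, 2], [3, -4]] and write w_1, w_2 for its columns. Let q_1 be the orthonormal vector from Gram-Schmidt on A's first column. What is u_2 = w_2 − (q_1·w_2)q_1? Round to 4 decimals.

u_2 = (3.0000, -1.0000)

q_1 = w_1/‖w_1‖ = (1, 3)/3.1623 = (0.3162, 0.9487).
r_{12} = q_1·w_2 = -3.1623.
u_2 = w_2 + 3.1623·q_1 = (3.0000, -1.0000).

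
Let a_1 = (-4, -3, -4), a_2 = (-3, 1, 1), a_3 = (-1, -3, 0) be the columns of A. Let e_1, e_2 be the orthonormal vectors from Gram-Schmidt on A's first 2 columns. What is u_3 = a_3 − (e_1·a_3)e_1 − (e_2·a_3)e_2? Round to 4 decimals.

e_1 = a_1/‖a_1‖ = (-4, -3, -4)/6.4031 = (-0.6247, -0.4685, -0.6247).
r_{12} = e_1·a_2 = 0.7809.
u_2 = a_2 − 0.7809·e_1 = (-2.5122, 1.3659, 1.4878).
‖u_2‖ = 3.2234, so e_2 = (-0.7794, 0.4237, 0.4616).
r_{13} = e_1·a_3 = 2.0303; r_{23} = e_2·a_3 = -0.4918.
u_3 = a_3 − 2.0303·e_1 + 0.4918·e_2 = (-0.1150, -1.8404, 1.4953).

u_3 = (-0.1150, -1.8404, 1.4953)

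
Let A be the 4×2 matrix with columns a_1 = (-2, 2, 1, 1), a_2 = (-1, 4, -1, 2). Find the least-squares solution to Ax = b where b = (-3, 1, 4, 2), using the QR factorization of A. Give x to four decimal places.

x = (2.3333, -0.8485)

q_1 = a_1/‖a_1‖ = (-2, 2, 1, 1)/3.1623 = (-0.6325, 0.6325, 0.3162, 0.3162).
r_{12} = q_1·a_2 = 3.4785.
u_2 = a_2 − 3.4785·q_1 = (1.2000, 1.8000, -2.1000, 0.9000).
‖u_2‖ = 3.1464, so q_2 = (0.3814, 0.5721, -0.6674, 0.2860).
Qᵀb = (4.4272, -2.6697).
Back-substitute: x_2 = -2.6697/3.1464 = -0.8485.
x_1 = (4.4272 − 3.4785·(-0.8485))/3.1623 = 2.3333.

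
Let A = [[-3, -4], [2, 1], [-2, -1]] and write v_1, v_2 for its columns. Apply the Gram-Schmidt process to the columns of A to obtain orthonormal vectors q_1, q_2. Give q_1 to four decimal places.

q_1 = v_1/‖v_1‖ = (-3, 2, -2)/4.1231 = (-0.7276, 0.4851, -0.4851).

q_1 = (-0.7276, 0.4851, -0.4851)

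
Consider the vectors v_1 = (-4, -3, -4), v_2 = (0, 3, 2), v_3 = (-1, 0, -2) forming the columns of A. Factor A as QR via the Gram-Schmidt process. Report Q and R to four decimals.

Q = [[-0.6247, -0.6799, 0.3841], [-0.4685, 0.7199, 0.5121], [-0.6247, 0.1400, -0.7682]], R = [[6.4031, -2.6550, 1.8741], [0.0000, 2.4395, 0.3999], [0.0000, 0.0000, 1.1523]]

v_1 = (-4, -3, -4); ‖v_1‖ = 6.4031, so e_1 = (-0.6247, -0.4685, -0.6247).
e_1·v_2 = (-0.6247)·0 + (-0.4685)·3 + (-0.6247)·2 = -2.6550.
u_2 = v_2 + 2.6550·e_1 = (-1.6585, 1.7561, 0.3415).
‖u_2‖ = 2.4395, so e_2 = (-0.6799, 0.7199, 0.1400).
e_1·v_3 = (-0.6247)·(-1) + (-0.4685)·0 + (-0.6247)·(-2) = 1.8741; e_2·v_3 = (-0.6799)·(-1) + 0.7199·0 + 0.1400·(-2) = 0.3999.
u_3 = v_3 − 1.8741·e_1 − 0.3999·e_2 = (0.4426, 0.5902, -0.8852).
‖u_3‖ = 1.1523, so e_3 = (0.3841, 0.5121, -0.7682).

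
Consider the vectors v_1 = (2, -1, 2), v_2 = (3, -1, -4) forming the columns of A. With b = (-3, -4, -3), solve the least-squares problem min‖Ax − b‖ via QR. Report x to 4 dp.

x = (-0.8627, 0.2361)

v_1 = (2, -1, 2); ‖v_1‖ = 3.0000, so q_1 = (0.6667, -0.3333, 0.6667).
q_1·v_2 = 0.6667·3 + (-0.3333)·(-1) + 0.6667·(-4) = -0.3333.
u_2 = v_2 + 0.3333·q_1 = (3.2222, -1.1111, -3.7778).
‖u_2‖ = 5.0881, so q_2 = (0.6333, -0.2184, -0.7425).
Qᵀb = (-2.6667, 1.2011).
Back-substitute: x_2 = 1.2011/5.0881 = 0.2361.
x_1 = (-2.6667 + 0.3333·0.2361)/3.0000 = -0.8627.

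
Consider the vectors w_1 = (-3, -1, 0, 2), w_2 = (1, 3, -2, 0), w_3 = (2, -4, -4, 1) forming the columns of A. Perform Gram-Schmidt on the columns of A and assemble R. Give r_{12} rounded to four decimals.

r_{12} = -1.6036

w_1 = (-3, -1, 0, 2); ‖w_1‖ = 3.7417, so e_1 = (-0.8018, -0.2673, 0.0000, 0.5345).
r_{12} = e_1·w_2 = -1.6036.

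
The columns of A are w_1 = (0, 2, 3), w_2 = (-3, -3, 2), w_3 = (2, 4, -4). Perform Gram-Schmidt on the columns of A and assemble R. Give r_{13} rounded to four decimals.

r_{13} = -1.1094

w_1 = (0, 2, 3); ‖w_1‖ = 3.6056, so q_1 = (0.0000, 0.5547, 0.8321).
r_{13} = q_1·w_3 = -1.1094.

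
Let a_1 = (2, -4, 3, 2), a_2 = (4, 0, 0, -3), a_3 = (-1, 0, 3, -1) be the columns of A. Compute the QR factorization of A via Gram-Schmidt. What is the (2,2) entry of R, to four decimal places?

a_1 = (2, -4, 3, 2); ‖a_1‖ = 5.7446, so e_1 = (0.3482, -0.6963, 0.5222, 0.3482).
e_1·a_2 = 0.3482·4 + (-0.6963)·0 + 0.5222·0 + 0.3482·(-3) = 0.3482.
u_2 = a_2 − 0.3482·e_1 = (3.8788, 0.2424, -0.1818, -3.1212).
r_{22} = ‖u_2‖ = 4.9879.

r_{22} = 4.9879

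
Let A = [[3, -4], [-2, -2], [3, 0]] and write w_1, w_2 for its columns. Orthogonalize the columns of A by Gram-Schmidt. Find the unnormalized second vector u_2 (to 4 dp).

u_2 = (-2.9091, -2.7273, 1.0909)

w_1 = (3, -2, 3); ‖w_1‖ = 4.6904, so q_1 = (0.6396, -0.4264, 0.6396).
q_1·w_2 = 0.6396·(-4) + (-0.4264)·(-2) + 0.6396·0 = -1.7056.
u_2 = w_2 + 1.7056·q_1 = (-2.9091, -2.7273, 1.0909).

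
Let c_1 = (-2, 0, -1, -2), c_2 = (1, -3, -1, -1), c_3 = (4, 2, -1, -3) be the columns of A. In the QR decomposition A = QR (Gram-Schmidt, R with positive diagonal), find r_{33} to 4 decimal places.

c_1 = (-2, 0, -1, -2); ‖c_1‖ = 3.0000, so q_1 = (-0.6667, 0.0000, -0.3333, -0.6667).
q_1·c_2 = (-0.6667)·1 + 0.0000·(-3) + (-0.3333)·(-1) + (-0.6667)·(-1) = 0.3333.
u_2 = c_2 − 0.3333·q_1 = (1.2222, -3.0000, -0.8889, -0.7778).
‖u_2‖ = 3.4480, so q_2 = (0.3545, -0.8701, -0.2578, -0.2256).
q_1·c_3 = (-0.6667)·4 + 0.0000·2 + (-0.3333)·(-1) + (-0.6667)·(-3) = -0.3333; q_2·c_3 = 0.3545·4 + (-0.8701)·2 + (-0.2578)·(-1) + (-0.2256)·(-3) = 0.6123.
u_3 = c_3 + 0.3333·q_1 − 0.6123·q_2 = (3.5607, 2.5327, -0.9533, -3.0841).
r_{33} = ‖u_3‖ = 5.4327.

r_{33} = 5.4327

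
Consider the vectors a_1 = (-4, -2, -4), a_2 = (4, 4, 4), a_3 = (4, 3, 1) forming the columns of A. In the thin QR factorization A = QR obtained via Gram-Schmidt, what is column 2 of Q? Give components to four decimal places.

e_2 = (-0.2357, 0.9428, -0.2357)

e_1 = a_1/‖a_1‖ = (-4, -2, -4)/6.0000 = (-0.6667, -0.3333, -0.6667).
r_{12} = e_1·a_2 = -6.6667.
u_2 = a_2 + 6.6667·e_1 = (-0.4444, 1.7778, -0.4444).
‖u_2‖ = 1.8856, so e_2 = (-0.2357, 0.9428, -0.2357).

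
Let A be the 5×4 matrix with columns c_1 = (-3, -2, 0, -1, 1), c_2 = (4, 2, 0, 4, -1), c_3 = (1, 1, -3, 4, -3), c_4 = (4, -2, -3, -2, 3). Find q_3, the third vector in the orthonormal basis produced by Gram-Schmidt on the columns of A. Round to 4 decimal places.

q_1 = c_1/‖c_1‖ = (-3, -2, 0, -1, 1)/3.8730 = (-0.7746, -0.5164, 0.0000, -0.2582, 0.2582).
r_{12} = q_1·c_2 = -5.4222.
u_2 = c_2 + 5.4222·q_1 = (-0.2000, -0.8000, 0.0000, 2.6000, 0.4000).
‖u_2‖ = 2.7568, so q_2 = (-0.0725, -0.2902, 0.0000, 0.9431, 0.1451).
r_{13} = q_1·c_3 = -3.0984; r_{23} = q_2·c_3 = 2.9745.
u_3 = c_3 + 3.0984·q_1 − 2.9745·q_2 = (-1.1842, 0.2632, -3.0000, 0.3947, -2.6316).
‖u_3‖ = 4.1896, so q_3 = (-0.2827, 0.0628, -0.7161, 0.0942, -0.6281).

q_3 = (-0.2827, 0.0628, -0.7161, 0.0942, -0.6281)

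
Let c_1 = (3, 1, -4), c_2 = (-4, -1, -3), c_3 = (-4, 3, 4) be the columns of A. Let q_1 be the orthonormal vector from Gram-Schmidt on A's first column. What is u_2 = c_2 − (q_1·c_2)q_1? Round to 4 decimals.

u_2 = (-3.8846, -0.9615, -3.1538)

c_1 = (3, 1, -4); ‖c_1‖ = 5.0990, so q_1 = (0.5883, 0.1961, -0.7845).
q_1·c_2 = 0.5883·(-4) + 0.1961·(-1) + (-0.7845)·(-3) = -0.1961.
u_2 = c_2 + 0.1961·q_1 = (-3.8846, -0.9615, -3.1538).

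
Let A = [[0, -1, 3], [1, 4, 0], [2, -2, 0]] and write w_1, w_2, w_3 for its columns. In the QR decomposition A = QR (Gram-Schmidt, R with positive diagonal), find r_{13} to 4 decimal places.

w_1 = (0, 1, 2); ‖w_1‖ = 2.2361, so e_1 = (0.0000, 0.4472, 0.8944).
r_{13} = e_1·w_3 = 0.0000.

r_{13} = 0.0000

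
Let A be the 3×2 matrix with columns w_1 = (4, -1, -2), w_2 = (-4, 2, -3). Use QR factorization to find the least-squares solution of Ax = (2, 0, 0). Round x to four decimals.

x = (0.2925, -0.1548)

w_1 = (4, -1, -2); ‖w_1‖ = 4.5826, so q_1 = (0.8729, -0.2182, -0.4364).
q_1·w_2 = 0.8729·(-4) + (-0.2182)·2 + (-0.4364)·(-3) = -2.6186.
u_2 = w_2 + 2.6186·q_1 = (-1.7143, 1.4286, -4.1429).
‖u_2‖ = 4.7056, so q_2 = (-0.3643, 0.3036, -0.8804).
Qᵀb = (1.7457, -0.7286).
Back-substitute: x_2 = -0.7286/4.7056 = -0.1548.
x_1 = (1.7457 + 2.6186·(-0.1548))/4.5826 = 0.2925.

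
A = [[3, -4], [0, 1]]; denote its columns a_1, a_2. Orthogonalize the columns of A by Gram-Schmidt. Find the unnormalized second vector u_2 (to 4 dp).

a_1 = (3, 0); ‖a_1‖ = 3.0000, so e_1 = (1.0000, 0.0000).
e_1·a_2 = 1.0000·(-4) + 0.0000·1 = -4.0000.
u_2 = a_2 + 4.0000·e_1 = (0.0000, 1.0000).

u_2 = (0.0000, 1.0000)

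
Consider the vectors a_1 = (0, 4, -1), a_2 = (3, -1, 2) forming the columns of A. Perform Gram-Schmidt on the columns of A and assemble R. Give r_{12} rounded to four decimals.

a_1 = (0, 4, -1); ‖a_1‖ = 4.1231, so q_1 = (0.0000, 0.9701, -0.2425).
r_{12} = q_1·a_2 = -1.4552.

r_{12} = -1.4552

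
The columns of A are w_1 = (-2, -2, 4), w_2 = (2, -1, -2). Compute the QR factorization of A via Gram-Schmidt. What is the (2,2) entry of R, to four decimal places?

r_{22} = 2.1985

w_1 = (-2, -2, 4); ‖w_1‖ = 4.8990, so q_1 = (-0.4082, -0.4082, 0.8165).
q_1·w_2 = (-0.4082)·2 + (-0.4082)·(-1) + 0.8165·(-2) = -2.0412.
u_2 = w_2 + 2.0412·q_1 = (1.1667, -1.8333, -0.3333).
r_{22} = ‖u_2‖ = 2.1985.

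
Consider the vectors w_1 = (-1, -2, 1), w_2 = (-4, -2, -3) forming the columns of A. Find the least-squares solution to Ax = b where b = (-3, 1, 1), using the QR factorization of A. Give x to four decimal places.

x = (0.1544, 0.2148)

q_1 = w_1/‖w_1‖ = (-1, -2, 1)/2.4495 = (-0.4082, -0.8165, 0.4082).
r_{12} = q_1·w_2 = 2.0412.
u_2 = w_2 − 2.0412·q_1 = (-3.1667, -0.3333, -3.8333).
‖u_2‖ = 4.9833, so q_2 = (-0.6355, -0.0669, -0.7692).
Qᵀb = (0.8165, 1.0702).
Back-substitute: x_2 = 1.0702/4.9833 = 0.2148.
x_1 = (0.8165 − 2.0412·0.2148)/2.4495 = 0.1544.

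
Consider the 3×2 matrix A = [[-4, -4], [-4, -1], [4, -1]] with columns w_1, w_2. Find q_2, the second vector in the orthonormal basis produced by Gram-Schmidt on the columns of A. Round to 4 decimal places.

q_2 = (-0.7493, 0.0937, -0.6556)

w_1 = (-4, -4, 4); ‖w_1‖ = 6.9282, so q_1 = (-0.5774, -0.5774, 0.5774).
q_1·w_2 = (-0.5774)·(-4) + (-0.5774)·(-1) + 0.5774·(-1) = 2.3094.
u_2 = w_2 − 2.3094·q_1 = (-2.6667, 0.3333, -2.3333).
‖u_2‖ = 3.5590, so q_2 = (-0.7493, 0.0937, -0.6556).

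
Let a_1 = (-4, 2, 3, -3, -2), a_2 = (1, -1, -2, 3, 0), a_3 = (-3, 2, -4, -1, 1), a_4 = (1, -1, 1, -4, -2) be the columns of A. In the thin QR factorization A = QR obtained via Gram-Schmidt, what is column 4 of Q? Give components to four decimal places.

q_4 = (0.1921, -0.3839, -0.3917, -0.4531, -0.6760)

a_1 = (-4, 2, 3, -3, -2); ‖a_1‖ = 6.4807, so q_1 = (-0.6172, 0.3086, 0.4629, -0.4629, -0.3086).
q_1·a_2 = (-0.6172)·1 + 0.3086·(-1) + 0.4629·(-2) + (-0.4629)·3 + (-0.3086)·0 = -3.2404.
u_2 = a_2 + 3.2404·q_1 = (-1.0000, 0.0000, -0.5000, 1.5000, -1.0000).
‖u_2‖ = 2.1213, so q_2 = (-0.4714, 0.0000, -0.2357, 0.7071, -0.4714).
q_1·a_3 = (-0.6172)·(-3) + 0.3086·2 + 0.4629·(-4) + (-0.4629)·(-1) + (-0.3086)·1 = 0.7715; q_2·a_3 = (-0.4714)·(-3) + 0.0000·2 + (-0.2357)·(-4) + 0.7071·(-1) + (-0.4714)·1 = 1.1785.
u_3 = a_3 − 0.7715·q_1 − 1.1785·q_2 = (-1.9683, 1.7619, -4.0794, -1.4762, 1.7937).
‖u_3‖ = 5.3866, so q_3 = (-0.3654, 0.3271, -0.7573, -0.2740, 0.3330).
q_1·a_4 = (-0.6172)·1 + 0.3086·(-1) + 0.4629·1 + (-0.4629)·(-4) + (-0.3086)·(-2) = 2.0059; q_2·a_4 = (-0.4714)·1 + 0.0000·(-1) + (-0.2357)·1 + 0.7071·(-4) + (-0.4714)·(-2) = -2.5927; q_3·a_4 = (-0.3654)·1 + 0.3271·(-1) + (-0.7573)·1 + (-0.2740)·(-4) + 0.3330·(-2) = -1.0196.
u_4 = a_4 − 2.0059·q_1 + 2.5927·q_2 + 1.0196·q_3 = (0.6433, -1.2856, -1.3118, -1.5175, -2.2637).
‖u_4‖ = 3.3488, so q_4 = (0.1921, -0.3839, -0.3917, -0.4531, -0.6760).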